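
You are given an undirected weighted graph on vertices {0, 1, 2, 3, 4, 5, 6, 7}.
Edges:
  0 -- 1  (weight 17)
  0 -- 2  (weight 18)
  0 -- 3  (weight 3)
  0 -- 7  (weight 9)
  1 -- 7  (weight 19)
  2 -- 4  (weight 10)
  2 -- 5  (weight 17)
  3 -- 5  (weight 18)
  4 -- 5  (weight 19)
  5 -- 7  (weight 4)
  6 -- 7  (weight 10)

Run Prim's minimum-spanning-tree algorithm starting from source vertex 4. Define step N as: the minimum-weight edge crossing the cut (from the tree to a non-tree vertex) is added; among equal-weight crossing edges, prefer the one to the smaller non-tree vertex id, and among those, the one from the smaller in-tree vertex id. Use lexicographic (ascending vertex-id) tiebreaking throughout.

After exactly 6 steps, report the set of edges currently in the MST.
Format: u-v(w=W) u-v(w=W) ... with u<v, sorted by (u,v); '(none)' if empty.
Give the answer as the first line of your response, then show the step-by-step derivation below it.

0-3(w=3) 0-7(w=9) 2-4(w=10) 2-5(w=17) 5-7(w=4) 6-7(w=10)

step 1: add edge 2-4 (w=10); MST = {2-4(w=10)}
step 2: add edge 2-5 (w=17); MST = {2-4(w=10) 2-5(w=17)}
step 3: add edge 5-7 (w=4); MST = {2-4(w=10) 2-5(w=17) 5-7(w=4)}
step 4: add edge 0-7 (w=9); MST = {0-7(w=9) 2-4(w=10) 2-5(w=17) 5-7(w=4)}
step 5: add edge 0-3 (w=3); MST = {0-3(w=3) 0-7(w=9) 2-4(w=10) 2-5(w=17) 5-7(w=4)}
step 6: add edge 6-7 (w=10); MST = {0-3(w=3) 0-7(w=9) 2-4(w=10) 2-5(w=17) 5-7(w=4) 6-7(w=10)}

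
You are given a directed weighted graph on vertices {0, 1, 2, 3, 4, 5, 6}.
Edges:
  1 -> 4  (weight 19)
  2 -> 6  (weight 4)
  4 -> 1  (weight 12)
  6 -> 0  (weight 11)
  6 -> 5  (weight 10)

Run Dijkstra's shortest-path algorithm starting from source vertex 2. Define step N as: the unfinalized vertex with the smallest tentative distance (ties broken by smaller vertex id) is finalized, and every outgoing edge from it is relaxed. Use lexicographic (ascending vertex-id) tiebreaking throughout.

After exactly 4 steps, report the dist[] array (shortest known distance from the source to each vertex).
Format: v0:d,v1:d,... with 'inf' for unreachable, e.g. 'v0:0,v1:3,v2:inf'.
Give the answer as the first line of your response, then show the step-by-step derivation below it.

v0:15,v1:inf,v2:0,v3:inf,v4:inf,v5:14,v6:4

step 1: dist = v0:inf,v1:inf,v2:0,v3:inf,v4:inf,v5:inf,v6:4
step 2: dist = v0:15,v1:inf,v2:0,v3:inf,v4:inf,v5:14,v6:4
step 3: dist = v0:15,v1:inf,v2:0,v3:inf,v4:inf,v5:14,v6:4
step 4: dist = v0:15,v1:inf,v2:0,v3:inf,v4:inf,v5:14,v6:4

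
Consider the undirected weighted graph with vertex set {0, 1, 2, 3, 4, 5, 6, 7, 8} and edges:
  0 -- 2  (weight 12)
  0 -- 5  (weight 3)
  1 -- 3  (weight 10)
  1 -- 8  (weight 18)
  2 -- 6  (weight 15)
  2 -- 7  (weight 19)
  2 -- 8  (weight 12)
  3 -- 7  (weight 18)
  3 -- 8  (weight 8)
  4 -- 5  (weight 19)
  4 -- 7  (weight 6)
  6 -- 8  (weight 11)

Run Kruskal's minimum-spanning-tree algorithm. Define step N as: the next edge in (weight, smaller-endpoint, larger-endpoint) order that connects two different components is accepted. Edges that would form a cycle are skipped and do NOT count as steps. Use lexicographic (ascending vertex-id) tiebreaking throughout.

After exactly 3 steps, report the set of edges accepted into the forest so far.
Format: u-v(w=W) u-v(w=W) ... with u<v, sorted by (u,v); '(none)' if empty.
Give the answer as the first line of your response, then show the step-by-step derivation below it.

0-5(w=3) 3-8(w=8) 4-7(w=6)

step 1: add edge 0-5 (w=3); MST = {0-5(w=3)}
step 2: add edge 4-7 (w=6); MST = {0-5(w=3) 4-7(w=6)}
step 3: add edge 3-8 (w=8); MST = {0-5(w=3) 3-8(w=8) 4-7(w=6)}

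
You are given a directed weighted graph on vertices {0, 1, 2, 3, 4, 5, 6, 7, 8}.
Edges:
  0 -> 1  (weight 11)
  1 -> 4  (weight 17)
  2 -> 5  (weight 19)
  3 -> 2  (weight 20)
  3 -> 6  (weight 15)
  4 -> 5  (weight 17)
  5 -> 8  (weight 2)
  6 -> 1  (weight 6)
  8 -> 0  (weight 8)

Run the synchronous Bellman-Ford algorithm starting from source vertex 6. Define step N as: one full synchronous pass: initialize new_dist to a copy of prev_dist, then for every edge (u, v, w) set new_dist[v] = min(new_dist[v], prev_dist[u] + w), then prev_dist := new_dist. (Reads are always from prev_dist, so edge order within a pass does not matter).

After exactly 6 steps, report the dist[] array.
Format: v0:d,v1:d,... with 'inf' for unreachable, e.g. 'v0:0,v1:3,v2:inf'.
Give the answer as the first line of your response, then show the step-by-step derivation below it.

v0:50,v1:6,v2:inf,v3:inf,v4:23,v5:40,v6:0,v7:inf,v8:42

step 1: dist = v0:inf,v1:6,v2:inf,v3:inf,v4:inf,v5:inf,v6:0,v7:inf,v8:inf
step 2: dist = v0:inf,v1:6,v2:inf,v3:inf,v4:23,v5:inf,v6:0,v7:inf,v8:inf
step 3: dist = v0:inf,v1:6,v2:inf,v3:inf,v4:23,v5:40,v6:0,v7:inf,v8:inf
step 4: dist = v0:inf,v1:6,v2:inf,v3:inf,v4:23,v5:40,v6:0,v7:inf,v8:42
step 5: dist = v0:50,v1:6,v2:inf,v3:inf,v4:23,v5:40,v6:0,v7:inf,v8:42
step 6: dist = v0:50,v1:6,v2:inf,v3:inf,v4:23,v5:40,v6:0,v7:inf,v8:42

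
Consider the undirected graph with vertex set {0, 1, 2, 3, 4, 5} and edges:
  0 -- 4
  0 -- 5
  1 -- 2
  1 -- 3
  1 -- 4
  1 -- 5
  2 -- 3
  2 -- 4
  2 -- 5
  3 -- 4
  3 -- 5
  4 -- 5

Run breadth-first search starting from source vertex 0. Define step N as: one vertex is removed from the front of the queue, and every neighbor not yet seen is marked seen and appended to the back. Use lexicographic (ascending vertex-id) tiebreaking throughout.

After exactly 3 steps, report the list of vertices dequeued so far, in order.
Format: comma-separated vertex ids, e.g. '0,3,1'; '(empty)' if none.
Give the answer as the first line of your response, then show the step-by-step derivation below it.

0,4,5

step 1: dequeue 0; queue=[4,5]; order=0
step 2: dequeue 4; queue=[5,1,2,3]; order=0,4
step 3: dequeue 5; queue=[1,2,3]; order=0,4,5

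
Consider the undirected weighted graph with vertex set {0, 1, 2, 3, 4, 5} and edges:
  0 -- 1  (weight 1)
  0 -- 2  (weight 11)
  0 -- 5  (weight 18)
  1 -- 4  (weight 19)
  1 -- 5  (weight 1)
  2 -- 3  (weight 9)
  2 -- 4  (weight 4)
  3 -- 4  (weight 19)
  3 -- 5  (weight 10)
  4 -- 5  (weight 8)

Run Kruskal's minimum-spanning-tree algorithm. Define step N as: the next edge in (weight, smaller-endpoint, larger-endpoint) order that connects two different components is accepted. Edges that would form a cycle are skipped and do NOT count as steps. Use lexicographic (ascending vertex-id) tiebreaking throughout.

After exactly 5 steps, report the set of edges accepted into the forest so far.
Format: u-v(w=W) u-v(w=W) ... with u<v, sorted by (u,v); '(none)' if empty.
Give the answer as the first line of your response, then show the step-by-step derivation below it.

0-1(w=1) 1-5(w=1) 2-3(w=9) 2-4(w=4) 4-5(w=8)

step 1: add edge 0-1 (w=1); MST = {0-1(w=1)}
step 2: add edge 1-5 (w=1); MST = {0-1(w=1) 1-5(w=1)}
step 3: add edge 2-4 (w=4); MST = {0-1(w=1) 1-5(w=1) 2-4(w=4)}
step 4: add edge 4-5 (w=8); MST = {0-1(w=1) 1-5(w=1) 2-4(w=4) 4-5(w=8)}
step 5: add edge 2-3 (w=9); MST = {0-1(w=1) 1-5(w=1) 2-3(w=9) 2-4(w=4) 4-5(w=8)}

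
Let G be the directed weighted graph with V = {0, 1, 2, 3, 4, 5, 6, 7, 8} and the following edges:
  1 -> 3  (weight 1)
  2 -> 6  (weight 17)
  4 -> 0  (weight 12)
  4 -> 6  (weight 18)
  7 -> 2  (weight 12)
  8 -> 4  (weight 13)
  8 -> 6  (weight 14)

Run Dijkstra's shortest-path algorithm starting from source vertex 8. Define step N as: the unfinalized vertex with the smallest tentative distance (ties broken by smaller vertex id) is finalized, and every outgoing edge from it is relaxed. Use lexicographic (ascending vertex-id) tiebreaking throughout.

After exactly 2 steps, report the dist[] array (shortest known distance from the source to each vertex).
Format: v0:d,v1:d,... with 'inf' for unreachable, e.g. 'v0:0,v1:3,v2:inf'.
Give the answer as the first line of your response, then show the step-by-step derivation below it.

v0:25,v1:inf,v2:inf,v3:inf,v4:13,v5:inf,v6:14,v7:inf,v8:0

step 1: dist = v0:inf,v1:inf,v2:inf,v3:inf,v4:13,v5:inf,v6:14,v7:inf,v8:0
step 2: dist = v0:25,v1:inf,v2:inf,v3:inf,v4:13,v5:inf,v6:14,v7:inf,v8:0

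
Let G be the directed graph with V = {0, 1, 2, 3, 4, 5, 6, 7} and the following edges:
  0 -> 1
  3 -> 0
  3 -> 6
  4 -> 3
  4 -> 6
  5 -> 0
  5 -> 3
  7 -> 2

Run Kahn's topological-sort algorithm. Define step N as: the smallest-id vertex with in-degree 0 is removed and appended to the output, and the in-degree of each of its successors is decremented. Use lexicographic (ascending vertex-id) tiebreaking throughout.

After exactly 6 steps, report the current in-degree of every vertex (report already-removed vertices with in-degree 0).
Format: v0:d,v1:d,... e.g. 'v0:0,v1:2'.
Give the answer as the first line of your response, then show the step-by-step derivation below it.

v0:0,v1:0,v2:1,v3:0,v4:0,v5:0,v6:0,v7:0

step 1: output 4; order=[4]; indeg=(2,1,1,1,0,0,1,0)
step 2: output 5; order=[4,5]; indeg=(1,1,1,0,0,0,1,0)
step 3: output 3; order=[4,5,3]; indeg=(0,1,1,0,0,0,0,0)
step 4: output 0; order=[4,5,3,0]; indeg=(0,0,1,0,0,0,0,0)
step 5: output 1; order=[4,5,3,0,1]; indeg=(0,0,1,0,0,0,0,0)
step 6: output 6; order=[4,5,3,0,1,6]; indeg=(0,0,1,0,0,0,0,0)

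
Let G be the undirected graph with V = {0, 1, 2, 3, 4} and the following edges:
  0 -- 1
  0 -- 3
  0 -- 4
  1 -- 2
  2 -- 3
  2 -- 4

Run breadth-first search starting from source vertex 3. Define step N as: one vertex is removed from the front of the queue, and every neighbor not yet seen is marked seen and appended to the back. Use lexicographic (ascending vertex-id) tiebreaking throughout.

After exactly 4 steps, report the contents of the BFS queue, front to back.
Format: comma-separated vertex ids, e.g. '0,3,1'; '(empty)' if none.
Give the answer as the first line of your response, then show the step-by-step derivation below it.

4

step 1: dequeue 3; queue=[0,2]; order=3
step 2: dequeue 0; queue=[2,1,4]; order=3,0
step 3: dequeue 2; queue=[1,4]; order=3,0,2
step 4: dequeue 1; queue=[4]; order=3,0,2,1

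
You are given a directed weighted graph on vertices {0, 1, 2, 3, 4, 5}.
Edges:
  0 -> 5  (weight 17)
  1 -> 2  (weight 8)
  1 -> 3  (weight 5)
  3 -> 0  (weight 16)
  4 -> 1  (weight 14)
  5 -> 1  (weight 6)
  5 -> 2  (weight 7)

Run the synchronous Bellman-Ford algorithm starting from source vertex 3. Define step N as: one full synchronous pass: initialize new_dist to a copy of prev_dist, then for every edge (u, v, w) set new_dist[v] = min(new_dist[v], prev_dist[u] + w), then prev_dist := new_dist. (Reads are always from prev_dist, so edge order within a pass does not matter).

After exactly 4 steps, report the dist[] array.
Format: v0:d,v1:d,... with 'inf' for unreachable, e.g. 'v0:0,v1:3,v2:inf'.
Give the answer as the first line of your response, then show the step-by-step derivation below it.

v0:16,v1:39,v2:40,v3:0,v4:inf,v5:33

step 1: dist = v0:16,v1:inf,v2:inf,v3:0,v4:inf,v5:inf
step 2: dist = v0:16,v1:inf,v2:inf,v3:0,v4:inf,v5:33
step 3: dist = v0:16,v1:39,v2:40,v3:0,v4:inf,v5:33
step 4: dist = v0:16,v1:39,v2:40,v3:0,v4:inf,v5:33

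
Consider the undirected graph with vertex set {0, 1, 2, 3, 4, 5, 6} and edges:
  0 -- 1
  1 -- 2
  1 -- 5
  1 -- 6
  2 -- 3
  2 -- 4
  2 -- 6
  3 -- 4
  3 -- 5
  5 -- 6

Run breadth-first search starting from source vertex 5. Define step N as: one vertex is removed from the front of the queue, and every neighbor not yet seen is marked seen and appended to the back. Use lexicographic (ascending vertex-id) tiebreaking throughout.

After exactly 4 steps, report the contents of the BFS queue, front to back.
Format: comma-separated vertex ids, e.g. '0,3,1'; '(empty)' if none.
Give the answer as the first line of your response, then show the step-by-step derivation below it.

0,2,4

step 1: dequeue 5; queue=[1,3,6]; order=5
step 2: dequeue 1; queue=[3,6,0,2]; order=5,1
step 3: dequeue 3; queue=[6,0,2,4]; order=5,1,3
step 4: dequeue 6; queue=[0,2,4]; order=5,1,3,6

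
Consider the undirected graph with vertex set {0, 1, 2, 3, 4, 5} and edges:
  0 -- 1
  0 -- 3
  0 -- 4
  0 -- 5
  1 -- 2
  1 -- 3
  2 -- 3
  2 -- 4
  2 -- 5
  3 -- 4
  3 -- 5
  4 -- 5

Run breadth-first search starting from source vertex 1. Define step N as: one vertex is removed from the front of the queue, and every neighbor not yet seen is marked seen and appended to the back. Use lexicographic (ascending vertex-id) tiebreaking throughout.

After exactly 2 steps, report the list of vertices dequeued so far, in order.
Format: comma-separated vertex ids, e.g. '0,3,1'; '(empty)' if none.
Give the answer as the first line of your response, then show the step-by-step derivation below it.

1,0

step 1: dequeue 1; queue=[0,2,3]; order=1
step 2: dequeue 0; queue=[2,3,4,5]; order=1,0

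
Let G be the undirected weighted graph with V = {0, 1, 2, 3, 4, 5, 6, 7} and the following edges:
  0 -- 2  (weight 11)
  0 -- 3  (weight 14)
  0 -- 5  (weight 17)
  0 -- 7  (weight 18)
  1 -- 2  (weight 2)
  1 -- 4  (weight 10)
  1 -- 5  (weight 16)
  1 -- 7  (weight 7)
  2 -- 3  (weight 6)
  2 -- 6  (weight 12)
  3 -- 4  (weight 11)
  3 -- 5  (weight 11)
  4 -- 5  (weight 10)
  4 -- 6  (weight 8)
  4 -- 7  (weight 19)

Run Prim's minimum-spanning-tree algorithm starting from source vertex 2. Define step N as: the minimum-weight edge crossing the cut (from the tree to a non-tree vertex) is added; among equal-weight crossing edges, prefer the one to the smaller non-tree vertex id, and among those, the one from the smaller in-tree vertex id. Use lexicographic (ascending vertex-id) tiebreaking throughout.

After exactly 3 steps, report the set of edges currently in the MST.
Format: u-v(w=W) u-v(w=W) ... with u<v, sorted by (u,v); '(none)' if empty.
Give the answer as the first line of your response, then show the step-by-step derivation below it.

1-2(w=2) 1-7(w=7) 2-3(w=6)

step 1: add edge 1-2 (w=2); MST = {1-2(w=2)}
step 2: add edge 2-3 (w=6); MST = {1-2(w=2) 2-3(w=6)}
step 3: add edge 1-7 (w=7); MST = {1-2(w=2) 1-7(w=7) 2-3(w=6)}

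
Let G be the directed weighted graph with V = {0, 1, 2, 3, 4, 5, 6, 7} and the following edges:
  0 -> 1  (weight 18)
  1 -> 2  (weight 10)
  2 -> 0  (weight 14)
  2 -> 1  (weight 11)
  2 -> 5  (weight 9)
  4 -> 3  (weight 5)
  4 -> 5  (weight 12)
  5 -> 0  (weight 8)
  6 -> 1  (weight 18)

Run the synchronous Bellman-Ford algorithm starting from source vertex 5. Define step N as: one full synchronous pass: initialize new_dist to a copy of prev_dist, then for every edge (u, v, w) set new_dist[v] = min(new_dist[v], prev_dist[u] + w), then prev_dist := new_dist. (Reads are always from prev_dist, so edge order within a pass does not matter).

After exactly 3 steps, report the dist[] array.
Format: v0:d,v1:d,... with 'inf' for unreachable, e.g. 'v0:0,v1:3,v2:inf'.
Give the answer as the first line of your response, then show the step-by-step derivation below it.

v0:8,v1:26,v2:36,v3:inf,v4:inf,v5:0,v6:inf,v7:inf

step 1: dist = v0:8,v1:inf,v2:inf,v3:inf,v4:inf,v5:0,v6:inf,v7:inf
step 2: dist = v0:8,v1:26,v2:inf,v3:inf,v4:inf,v5:0,v6:inf,v7:inf
step 3: dist = v0:8,v1:26,v2:36,v3:inf,v4:inf,v5:0,v6:inf,v7:inf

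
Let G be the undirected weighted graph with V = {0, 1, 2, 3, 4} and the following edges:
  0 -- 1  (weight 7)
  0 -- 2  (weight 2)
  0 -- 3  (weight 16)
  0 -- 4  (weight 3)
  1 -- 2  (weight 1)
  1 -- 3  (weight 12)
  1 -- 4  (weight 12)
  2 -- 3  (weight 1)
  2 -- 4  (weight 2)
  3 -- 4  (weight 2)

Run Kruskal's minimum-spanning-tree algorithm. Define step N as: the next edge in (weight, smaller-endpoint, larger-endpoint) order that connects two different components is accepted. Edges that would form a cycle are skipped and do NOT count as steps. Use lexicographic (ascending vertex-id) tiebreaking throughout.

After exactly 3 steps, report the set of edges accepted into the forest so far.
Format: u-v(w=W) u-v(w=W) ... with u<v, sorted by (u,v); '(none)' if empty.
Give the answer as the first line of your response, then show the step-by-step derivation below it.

0-2(w=2) 1-2(w=1) 2-3(w=1)

step 1: add edge 1-2 (w=1); MST = {1-2(w=1)}
step 2: add edge 2-3 (w=1); MST = {1-2(w=1) 2-3(w=1)}
step 3: add edge 0-2 (w=2); MST = {0-2(w=2) 1-2(w=1) 2-3(w=1)}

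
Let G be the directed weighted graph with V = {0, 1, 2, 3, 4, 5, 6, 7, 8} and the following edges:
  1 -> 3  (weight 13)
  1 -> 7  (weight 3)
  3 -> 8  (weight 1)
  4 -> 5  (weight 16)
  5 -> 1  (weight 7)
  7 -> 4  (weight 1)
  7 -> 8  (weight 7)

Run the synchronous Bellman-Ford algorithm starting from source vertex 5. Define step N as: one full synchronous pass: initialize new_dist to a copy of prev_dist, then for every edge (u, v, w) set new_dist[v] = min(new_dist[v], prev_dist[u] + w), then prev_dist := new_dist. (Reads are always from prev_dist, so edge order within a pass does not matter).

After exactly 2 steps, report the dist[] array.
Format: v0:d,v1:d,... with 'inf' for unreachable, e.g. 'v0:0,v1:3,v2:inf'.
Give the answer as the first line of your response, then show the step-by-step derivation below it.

v0:inf,v1:7,v2:inf,v3:20,v4:inf,v5:0,v6:inf,v7:10,v8:inf

step 1: dist = v0:inf,v1:7,v2:inf,v3:inf,v4:inf,v5:0,v6:inf,v7:inf,v8:inf
step 2: dist = v0:inf,v1:7,v2:inf,v3:20,v4:inf,v5:0,v6:inf,v7:10,v8:inf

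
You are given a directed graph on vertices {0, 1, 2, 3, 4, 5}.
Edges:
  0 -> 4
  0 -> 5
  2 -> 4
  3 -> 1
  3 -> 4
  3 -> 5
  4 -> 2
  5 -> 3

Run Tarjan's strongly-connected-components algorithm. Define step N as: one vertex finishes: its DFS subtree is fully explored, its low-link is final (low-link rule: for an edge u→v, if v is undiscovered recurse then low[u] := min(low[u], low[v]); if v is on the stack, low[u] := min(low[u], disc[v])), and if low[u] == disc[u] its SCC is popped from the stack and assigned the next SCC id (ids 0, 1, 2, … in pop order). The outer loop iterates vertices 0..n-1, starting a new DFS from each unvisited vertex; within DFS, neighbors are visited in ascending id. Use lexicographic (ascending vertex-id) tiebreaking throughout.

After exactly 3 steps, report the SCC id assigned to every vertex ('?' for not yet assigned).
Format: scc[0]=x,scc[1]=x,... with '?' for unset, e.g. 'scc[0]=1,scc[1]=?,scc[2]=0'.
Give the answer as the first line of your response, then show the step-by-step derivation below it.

scc[0]=?,scc[1]=1,scc[2]=0,scc[3]=?,scc[4]=0,scc[5]=?

step 1: low=(low[0]=0,low[1]=?,low[2]=1,low[3]=?,low[4]=1,low[5]=?); scc=(scc[0]=?,scc[1]=?,scc[2]=?,scc[3]=?,scc[4]=?,scc[5]=?)
step 2: low=(low[0]=0,low[1]=?,low[2]=1,low[3]=?,low[4]=1,low[5]=?); scc=(scc[0]=?,scc[1]=?,scc[2]=0,scc[3]=?,scc[4]=0,scc[5]=?)
step 3: low=(low[0]=0,low[1]=5,low[2]=1,low[3]=4,low[4]=1,low[5]=3); scc=(scc[0]=?,scc[1]=1,scc[2]=0,scc[3]=?,scc[4]=0,scc[5]=?)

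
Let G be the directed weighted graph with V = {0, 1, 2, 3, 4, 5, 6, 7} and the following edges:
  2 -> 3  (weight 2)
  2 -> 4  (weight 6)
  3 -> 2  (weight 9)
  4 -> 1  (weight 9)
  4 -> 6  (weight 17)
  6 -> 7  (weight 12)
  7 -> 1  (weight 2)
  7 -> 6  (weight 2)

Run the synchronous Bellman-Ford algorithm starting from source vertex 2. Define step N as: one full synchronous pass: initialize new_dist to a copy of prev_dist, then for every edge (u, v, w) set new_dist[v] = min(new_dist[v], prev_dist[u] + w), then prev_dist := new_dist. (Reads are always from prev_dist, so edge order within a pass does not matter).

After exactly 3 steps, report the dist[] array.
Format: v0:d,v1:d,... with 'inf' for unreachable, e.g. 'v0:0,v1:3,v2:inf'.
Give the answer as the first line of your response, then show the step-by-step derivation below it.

v0:inf,v1:15,v2:0,v3:2,v4:6,v5:inf,v6:23,v7:35

step 1: dist = v0:inf,v1:inf,v2:0,v3:2,v4:6,v5:inf,v6:inf,v7:inf
step 2: dist = v0:inf,v1:15,v2:0,v3:2,v4:6,v5:inf,v6:23,v7:inf
step 3: dist = v0:inf,v1:15,v2:0,v3:2,v4:6,v5:inf,v6:23,v7:35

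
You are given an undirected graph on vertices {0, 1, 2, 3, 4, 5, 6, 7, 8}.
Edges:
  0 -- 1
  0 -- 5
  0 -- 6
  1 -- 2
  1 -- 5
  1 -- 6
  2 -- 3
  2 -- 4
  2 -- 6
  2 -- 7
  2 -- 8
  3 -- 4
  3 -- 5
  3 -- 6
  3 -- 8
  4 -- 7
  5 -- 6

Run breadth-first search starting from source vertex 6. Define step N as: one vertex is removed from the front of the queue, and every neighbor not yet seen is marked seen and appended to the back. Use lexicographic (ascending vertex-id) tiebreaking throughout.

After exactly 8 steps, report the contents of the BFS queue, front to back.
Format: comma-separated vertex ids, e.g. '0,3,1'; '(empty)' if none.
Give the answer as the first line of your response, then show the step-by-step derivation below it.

8

step 1: dequeue 6; queue=[0,1,2,3,5]; order=6
step 2: dequeue 0; queue=[1,2,3,5]; order=6,0
step 3: dequeue 1; queue=[2,3,5]; order=6,0,1
step 4: dequeue 2; queue=[3,5,4,7,8]; order=6,0,1,2
step 5: dequeue 3; queue=[5,4,7,8]; order=6,0,1,2,3
step 6: dequeue 5; queue=[4,7,8]; order=6,0,1,2,3,5
step 7: dequeue 4; queue=[7,8]; order=6,0,1,2,3,5,4
step 8: dequeue 7; queue=[8]; order=6,0,1,2,3,5,4,7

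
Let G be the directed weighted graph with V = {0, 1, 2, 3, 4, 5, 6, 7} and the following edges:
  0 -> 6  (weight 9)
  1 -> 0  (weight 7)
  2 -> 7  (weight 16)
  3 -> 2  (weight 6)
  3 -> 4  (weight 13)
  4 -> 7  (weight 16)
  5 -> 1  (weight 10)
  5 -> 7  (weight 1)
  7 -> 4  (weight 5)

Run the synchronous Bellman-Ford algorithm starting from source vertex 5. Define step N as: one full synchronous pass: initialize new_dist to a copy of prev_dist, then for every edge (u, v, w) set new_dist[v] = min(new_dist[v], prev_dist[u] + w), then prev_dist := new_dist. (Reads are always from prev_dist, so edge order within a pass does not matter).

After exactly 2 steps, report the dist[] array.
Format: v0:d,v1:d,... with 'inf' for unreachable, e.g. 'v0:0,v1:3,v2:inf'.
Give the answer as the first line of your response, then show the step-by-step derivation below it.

v0:17,v1:10,v2:inf,v3:inf,v4:6,v5:0,v6:inf,v7:1

step 1: dist = v0:inf,v1:10,v2:inf,v3:inf,v4:inf,v5:0,v6:inf,v7:1
step 2: dist = v0:17,v1:10,v2:inf,v3:inf,v4:6,v5:0,v6:inf,v7:1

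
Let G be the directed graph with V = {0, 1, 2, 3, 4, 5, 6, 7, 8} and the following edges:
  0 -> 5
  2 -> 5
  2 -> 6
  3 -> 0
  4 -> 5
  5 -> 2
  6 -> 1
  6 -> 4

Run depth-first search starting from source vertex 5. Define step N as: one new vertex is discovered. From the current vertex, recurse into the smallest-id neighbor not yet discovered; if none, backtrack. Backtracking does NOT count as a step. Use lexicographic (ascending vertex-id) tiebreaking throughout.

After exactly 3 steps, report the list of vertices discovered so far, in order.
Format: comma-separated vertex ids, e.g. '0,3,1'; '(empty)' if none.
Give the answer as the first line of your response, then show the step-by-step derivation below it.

5,2,6

step 1: discover 5; path=5; order=5
step 2: discover 2; path=5>2; order=5,2
step 3: discover 6; path=5>2>6; order=5,2,6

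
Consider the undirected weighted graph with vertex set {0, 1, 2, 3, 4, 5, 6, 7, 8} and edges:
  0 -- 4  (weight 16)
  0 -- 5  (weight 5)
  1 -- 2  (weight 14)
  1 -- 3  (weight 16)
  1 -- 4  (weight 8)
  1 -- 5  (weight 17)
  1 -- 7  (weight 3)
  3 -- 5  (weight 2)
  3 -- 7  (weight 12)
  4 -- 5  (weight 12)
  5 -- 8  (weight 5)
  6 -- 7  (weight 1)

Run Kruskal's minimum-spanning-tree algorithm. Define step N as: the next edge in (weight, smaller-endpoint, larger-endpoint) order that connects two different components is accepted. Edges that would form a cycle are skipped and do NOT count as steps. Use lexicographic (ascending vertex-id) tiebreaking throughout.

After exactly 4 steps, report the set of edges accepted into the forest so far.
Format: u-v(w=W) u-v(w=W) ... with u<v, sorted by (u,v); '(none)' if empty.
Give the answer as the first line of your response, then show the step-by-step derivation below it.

0-5(w=5) 1-7(w=3) 3-5(w=2) 6-7(w=1)

step 1: add edge 6-7 (w=1); MST = {6-7(w=1)}
step 2: add edge 3-5 (w=2); MST = {3-5(w=2) 6-7(w=1)}
step 3: add edge 1-7 (w=3); MST = {1-7(w=3) 3-5(w=2) 6-7(w=1)}
step 4: add edge 0-5 (w=5); MST = {0-5(w=5) 1-7(w=3) 3-5(w=2) 6-7(w=1)}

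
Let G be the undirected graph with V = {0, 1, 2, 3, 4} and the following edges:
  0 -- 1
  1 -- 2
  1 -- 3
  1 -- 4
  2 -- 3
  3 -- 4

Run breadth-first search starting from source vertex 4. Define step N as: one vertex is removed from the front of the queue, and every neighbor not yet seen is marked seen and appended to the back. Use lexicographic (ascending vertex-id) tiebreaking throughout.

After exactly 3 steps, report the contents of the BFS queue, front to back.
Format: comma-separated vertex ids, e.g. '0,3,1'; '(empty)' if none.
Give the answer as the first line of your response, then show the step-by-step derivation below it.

0,2

step 1: dequeue 4; queue=[1,3]; order=4
step 2: dequeue 1; queue=[3,0,2]; order=4,1
step 3: dequeue 3; queue=[0,2]; order=4,1,3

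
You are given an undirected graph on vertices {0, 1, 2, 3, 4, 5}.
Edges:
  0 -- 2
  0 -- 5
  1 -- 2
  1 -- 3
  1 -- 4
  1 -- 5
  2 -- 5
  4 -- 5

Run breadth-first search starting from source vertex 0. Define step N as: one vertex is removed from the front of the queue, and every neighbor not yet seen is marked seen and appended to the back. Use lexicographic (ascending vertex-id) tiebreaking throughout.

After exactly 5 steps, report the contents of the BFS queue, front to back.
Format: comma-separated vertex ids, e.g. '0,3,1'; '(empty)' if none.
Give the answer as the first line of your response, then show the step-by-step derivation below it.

3

step 1: dequeue 0; queue=[2,5]; order=0
step 2: dequeue 2; queue=[5,1]; order=0,2
step 3: dequeue 5; queue=[1,4]; order=0,2,5
step 4: dequeue 1; queue=[4,3]; order=0,2,5,1
step 5: dequeue 4; queue=[3]; order=0,2,5,1,4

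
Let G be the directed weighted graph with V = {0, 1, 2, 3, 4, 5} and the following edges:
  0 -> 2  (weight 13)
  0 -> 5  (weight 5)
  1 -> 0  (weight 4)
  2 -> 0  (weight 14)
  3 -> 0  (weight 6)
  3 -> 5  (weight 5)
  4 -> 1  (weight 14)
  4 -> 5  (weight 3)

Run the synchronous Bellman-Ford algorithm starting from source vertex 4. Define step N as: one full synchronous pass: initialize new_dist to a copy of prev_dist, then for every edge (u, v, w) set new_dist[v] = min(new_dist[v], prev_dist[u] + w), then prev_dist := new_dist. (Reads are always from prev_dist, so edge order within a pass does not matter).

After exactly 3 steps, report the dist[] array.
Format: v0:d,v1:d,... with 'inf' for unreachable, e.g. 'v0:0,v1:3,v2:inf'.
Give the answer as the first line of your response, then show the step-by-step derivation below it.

v0:18,v1:14,v2:31,v3:inf,v4:0,v5:3

step 1: dist = v0:inf,v1:14,v2:inf,v3:inf,v4:0,v5:3
step 2: dist = v0:18,v1:14,v2:inf,v3:inf,v4:0,v5:3
step 3: dist = v0:18,v1:14,v2:31,v3:inf,v4:0,v5:3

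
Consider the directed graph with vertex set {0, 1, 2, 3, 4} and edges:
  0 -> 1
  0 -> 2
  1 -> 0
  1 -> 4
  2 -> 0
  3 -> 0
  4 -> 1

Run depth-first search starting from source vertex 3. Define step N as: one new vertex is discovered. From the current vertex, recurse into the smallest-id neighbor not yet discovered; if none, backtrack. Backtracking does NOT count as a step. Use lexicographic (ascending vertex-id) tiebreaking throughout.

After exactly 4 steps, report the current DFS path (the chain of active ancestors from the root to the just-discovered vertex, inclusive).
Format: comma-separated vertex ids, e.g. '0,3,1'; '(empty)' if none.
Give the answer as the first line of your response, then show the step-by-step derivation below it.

3,0,1,4

step 1: discover 3; path=3; order=3
step 2: discover 0; path=3>0; order=3,0
step 3: discover 1; path=3>0>1; order=3,0,1
step 4: discover 4; path=3>0>1>4; order=3,0,1,4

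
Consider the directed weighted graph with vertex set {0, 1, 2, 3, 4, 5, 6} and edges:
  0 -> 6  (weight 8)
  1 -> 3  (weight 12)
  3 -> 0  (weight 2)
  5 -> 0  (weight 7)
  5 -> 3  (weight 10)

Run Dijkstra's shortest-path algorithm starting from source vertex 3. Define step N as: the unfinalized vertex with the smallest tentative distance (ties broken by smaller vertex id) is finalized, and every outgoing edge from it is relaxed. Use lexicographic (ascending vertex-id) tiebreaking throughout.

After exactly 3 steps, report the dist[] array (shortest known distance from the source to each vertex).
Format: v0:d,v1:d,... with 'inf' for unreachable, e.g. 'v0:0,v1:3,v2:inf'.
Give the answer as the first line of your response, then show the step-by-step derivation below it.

v0:2,v1:inf,v2:inf,v3:0,v4:inf,v5:inf,v6:10

step 1: dist = v0:2,v1:inf,v2:inf,v3:0,v4:inf,v5:inf,v6:inf
step 2: dist = v0:2,v1:inf,v2:inf,v3:0,v4:inf,v5:inf,v6:10
step 3: dist = v0:2,v1:inf,v2:inf,v3:0,v4:inf,v5:inf,v6:10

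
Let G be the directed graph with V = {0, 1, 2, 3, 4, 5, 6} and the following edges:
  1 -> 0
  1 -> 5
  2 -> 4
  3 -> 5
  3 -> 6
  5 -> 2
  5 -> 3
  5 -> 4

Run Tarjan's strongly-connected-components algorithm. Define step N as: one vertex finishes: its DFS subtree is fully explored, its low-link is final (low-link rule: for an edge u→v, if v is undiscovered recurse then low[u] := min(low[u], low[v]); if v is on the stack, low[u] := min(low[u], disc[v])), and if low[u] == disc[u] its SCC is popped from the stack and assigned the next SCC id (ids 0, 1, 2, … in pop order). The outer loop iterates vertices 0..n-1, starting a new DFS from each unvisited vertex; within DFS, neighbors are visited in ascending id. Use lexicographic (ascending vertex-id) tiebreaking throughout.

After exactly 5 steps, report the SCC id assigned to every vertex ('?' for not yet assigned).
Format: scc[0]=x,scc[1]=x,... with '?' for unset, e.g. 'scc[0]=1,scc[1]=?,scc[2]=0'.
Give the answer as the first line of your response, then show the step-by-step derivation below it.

scc[0]=0,scc[1]=?,scc[2]=2,scc[3]=?,scc[4]=1,scc[5]=?,scc[6]=3

step 1: low=(low[0]=0,low[1]=?,low[2]=?,low[3]=?,low[4]=?,low[5]=?,low[6]=?); scc=(scc[0]=0,scc[1]=?,scc[2]=?,scc[3]=?,scc[4]=?,scc[5]=?,scc[6]=?)
step 2: low=(low[0]=0,low[1]=1,low[2]=3,low[3]=?,low[4]=4,low[5]=2,low[6]=?); scc=(scc[0]=0,scc[1]=?,scc[2]=?,scc[3]=?,scc[4]=1,scc[5]=?,scc[6]=?)
step 3: low=(low[0]=0,low[1]=1,low[2]=3,low[3]=?,low[4]=4,low[5]=2,low[6]=?); scc=(scc[0]=0,scc[1]=?,scc[2]=2,scc[3]=?,scc[4]=1,scc[5]=?,scc[6]=?)
step 4: low=(low[0]=0,low[1]=1,low[2]=3,low[3]=2,low[4]=4,low[5]=2,low[6]=6); scc=(scc[0]=0,scc[1]=?,scc[2]=2,scc[3]=?,scc[4]=1,scc[5]=?,scc[6]=3)
step 5: low=(low[0]=0,low[1]=1,low[2]=3,low[3]=2,low[4]=4,low[5]=2,low[6]=6); scc=(scc[0]=0,scc[1]=?,scc[2]=2,scc[3]=?,scc[4]=1,scc[5]=?,scc[6]=3)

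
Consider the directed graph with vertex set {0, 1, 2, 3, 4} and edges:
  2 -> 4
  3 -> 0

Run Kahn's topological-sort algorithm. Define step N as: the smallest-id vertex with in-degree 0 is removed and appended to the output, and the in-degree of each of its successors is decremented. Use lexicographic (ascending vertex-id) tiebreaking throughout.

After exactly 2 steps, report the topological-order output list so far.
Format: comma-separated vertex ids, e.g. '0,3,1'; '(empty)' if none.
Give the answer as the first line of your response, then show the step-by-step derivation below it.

1,2

step 1: output 1; order=[1]; indeg=(1,0,0,0,1)
step 2: output 2; order=[1,2]; indeg=(1,0,0,0,0)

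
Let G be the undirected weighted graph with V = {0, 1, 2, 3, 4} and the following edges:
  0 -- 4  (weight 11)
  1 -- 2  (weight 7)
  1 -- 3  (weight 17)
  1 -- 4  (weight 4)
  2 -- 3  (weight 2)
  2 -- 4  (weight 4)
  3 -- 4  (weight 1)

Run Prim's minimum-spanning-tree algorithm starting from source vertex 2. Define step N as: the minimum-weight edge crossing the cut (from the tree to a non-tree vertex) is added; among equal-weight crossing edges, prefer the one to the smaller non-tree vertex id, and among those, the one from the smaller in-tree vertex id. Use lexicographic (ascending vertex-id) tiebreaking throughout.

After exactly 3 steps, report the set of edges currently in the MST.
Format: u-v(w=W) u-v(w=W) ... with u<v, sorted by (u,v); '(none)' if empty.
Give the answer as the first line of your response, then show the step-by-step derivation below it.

1-4(w=4) 2-3(w=2) 3-4(w=1)

step 1: add edge 2-3 (w=2); MST = {2-3(w=2)}
step 2: add edge 3-4 (w=1); MST = {2-3(w=2) 3-4(w=1)}
step 3: add edge 1-4 (w=4); MST = {1-4(w=4) 2-3(w=2) 3-4(w=1)}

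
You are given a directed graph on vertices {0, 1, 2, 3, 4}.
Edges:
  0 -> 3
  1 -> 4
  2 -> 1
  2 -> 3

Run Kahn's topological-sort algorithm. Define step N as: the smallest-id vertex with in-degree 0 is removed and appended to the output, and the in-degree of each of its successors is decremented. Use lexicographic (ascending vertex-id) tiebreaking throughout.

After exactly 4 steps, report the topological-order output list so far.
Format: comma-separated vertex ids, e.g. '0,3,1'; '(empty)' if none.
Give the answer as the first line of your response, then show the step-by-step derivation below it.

0,2,1,3

step 1: output 0; order=[0]; indeg=(0,1,0,1,1)
step 2: output 2; order=[0,2]; indeg=(0,0,0,0,1)
step 3: output 1; order=[0,2,1]; indeg=(0,0,0,0,0)
step 4: output 3; order=[0,2,1,3]; indeg=(0,0,0,0,0)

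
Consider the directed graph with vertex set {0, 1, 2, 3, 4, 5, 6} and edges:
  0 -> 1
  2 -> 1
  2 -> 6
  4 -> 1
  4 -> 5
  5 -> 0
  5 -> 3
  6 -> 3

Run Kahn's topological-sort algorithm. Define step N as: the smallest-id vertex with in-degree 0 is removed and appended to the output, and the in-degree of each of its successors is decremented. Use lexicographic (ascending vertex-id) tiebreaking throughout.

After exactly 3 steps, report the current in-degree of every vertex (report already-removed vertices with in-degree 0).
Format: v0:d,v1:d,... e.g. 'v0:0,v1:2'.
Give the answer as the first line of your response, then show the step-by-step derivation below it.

v0:0,v1:1,v2:0,v3:1,v4:0,v5:0,v6:0

step 1: output 2; order=[2]; indeg=(1,2,0,2,0,1,0)
step 2: output 4; order=[2,4]; indeg=(1,1,0,2,0,0,0)
step 3: output 5; order=[2,4,5]; indeg=(0,1,0,1,0,0,0)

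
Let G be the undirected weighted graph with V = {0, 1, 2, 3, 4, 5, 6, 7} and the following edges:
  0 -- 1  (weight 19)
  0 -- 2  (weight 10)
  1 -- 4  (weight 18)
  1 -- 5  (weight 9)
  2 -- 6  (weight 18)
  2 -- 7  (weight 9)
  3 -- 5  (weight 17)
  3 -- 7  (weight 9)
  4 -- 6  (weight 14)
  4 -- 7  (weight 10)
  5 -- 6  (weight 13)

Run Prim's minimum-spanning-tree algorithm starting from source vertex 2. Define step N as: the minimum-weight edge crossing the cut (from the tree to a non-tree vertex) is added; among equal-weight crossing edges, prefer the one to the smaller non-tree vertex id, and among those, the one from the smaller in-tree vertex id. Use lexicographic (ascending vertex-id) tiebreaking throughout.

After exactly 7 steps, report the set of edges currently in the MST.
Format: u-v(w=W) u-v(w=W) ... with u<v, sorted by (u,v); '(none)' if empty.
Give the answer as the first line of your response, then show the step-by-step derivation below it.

0-2(w=10) 1-5(w=9) 2-7(w=9) 3-7(w=9) 4-6(w=14) 4-7(w=10) 5-6(w=13)

step 1: add edge 2-7 (w=9); MST = {2-7(w=9)}
step 2: add edge 3-7 (w=9); MST = {2-7(w=9) 3-7(w=9)}
step 3: add edge 0-2 (w=10); MST = {0-2(w=10) 2-7(w=9) 3-7(w=9)}
step 4: add edge 4-7 (w=10); MST = {0-2(w=10) 2-7(w=9) 3-7(w=9) 4-7(w=10)}
step 5: add edge 4-6 (w=14); MST = {0-2(w=10) 2-7(w=9) 3-7(w=9) 4-6(w=14) 4-7(w=10)}
step 6: add edge 5-6 (w=13); MST = {0-2(w=10) 2-7(w=9) 3-7(w=9) 4-6(w=14) 4-7(w=10) 5-6(w=13)}
step 7: add edge 1-5 (w=9); MST = {0-2(w=10) 1-5(w=9) 2-7(w=9) 3-7(w=9) 4-6(w=14) 4-7(w=10) 5-6(w=13)}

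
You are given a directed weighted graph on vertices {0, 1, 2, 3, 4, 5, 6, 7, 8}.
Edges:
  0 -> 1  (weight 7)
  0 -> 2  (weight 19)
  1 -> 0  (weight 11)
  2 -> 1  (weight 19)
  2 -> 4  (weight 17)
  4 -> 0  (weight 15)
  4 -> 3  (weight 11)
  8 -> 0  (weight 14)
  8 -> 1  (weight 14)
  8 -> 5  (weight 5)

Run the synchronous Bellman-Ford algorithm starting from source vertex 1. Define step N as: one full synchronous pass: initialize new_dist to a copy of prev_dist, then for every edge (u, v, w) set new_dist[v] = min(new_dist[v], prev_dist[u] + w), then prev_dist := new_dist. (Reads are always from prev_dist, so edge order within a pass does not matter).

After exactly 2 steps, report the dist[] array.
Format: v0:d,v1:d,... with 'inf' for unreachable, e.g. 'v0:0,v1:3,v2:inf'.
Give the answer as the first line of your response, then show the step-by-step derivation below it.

v0:11,v1:0,v2:30,v3:inf,v4:inf,v5:inf,v6:inf,v7:inf,v8:inf

step 1: dist = v0:11,v1:0,v2:inf,v3:inf,v4:inf,v5:inf,v6:inf,v7:inf,v8:inf
step 2: dist = v0:11,v1:0,v2:30,v3:inf,v4:inf,v5:inf,v6:inf,v7:inf,v8:inf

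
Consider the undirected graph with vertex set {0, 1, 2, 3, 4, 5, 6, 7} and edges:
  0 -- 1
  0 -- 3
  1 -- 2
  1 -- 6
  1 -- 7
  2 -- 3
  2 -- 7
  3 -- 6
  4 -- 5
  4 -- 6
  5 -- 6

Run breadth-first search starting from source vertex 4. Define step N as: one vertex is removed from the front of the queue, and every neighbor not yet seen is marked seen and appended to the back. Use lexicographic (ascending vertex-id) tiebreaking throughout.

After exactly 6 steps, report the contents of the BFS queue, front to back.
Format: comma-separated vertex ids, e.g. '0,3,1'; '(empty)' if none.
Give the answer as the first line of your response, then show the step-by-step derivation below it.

2,7

step 1: dequeue 4; queue=[5,6]; order=4
step 2: dequeue 5; queue=[6]; order=4,5
step 3: dequeue 6; queue=[1,3]; order=4,5,6
step 4: dequeue 1; queue=[3,0,2,7]; order=4,5,6,1
step 5: dequeue 3; queue=[0,2,7]; order=4,5,6,1,3
step 6: dequeue 0; queue=[2,7]; order=4,5,6,1,3,0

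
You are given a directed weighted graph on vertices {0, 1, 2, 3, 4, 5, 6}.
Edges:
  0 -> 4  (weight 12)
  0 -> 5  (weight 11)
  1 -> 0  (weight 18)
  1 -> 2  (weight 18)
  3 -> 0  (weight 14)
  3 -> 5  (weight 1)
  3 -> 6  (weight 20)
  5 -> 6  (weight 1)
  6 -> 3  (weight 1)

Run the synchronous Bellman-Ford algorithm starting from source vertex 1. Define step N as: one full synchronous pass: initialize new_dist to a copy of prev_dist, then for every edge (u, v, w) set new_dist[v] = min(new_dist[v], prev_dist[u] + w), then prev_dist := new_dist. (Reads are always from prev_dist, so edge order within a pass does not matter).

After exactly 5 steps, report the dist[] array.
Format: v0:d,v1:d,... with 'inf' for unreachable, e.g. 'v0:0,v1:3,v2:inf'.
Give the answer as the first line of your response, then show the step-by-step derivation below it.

v0:18,v1:0,v2:18,v3:31,v4:30,v5:29,v6:30

step 1: dist = v0:18,v1:0,v2:18,v3:inf,v4:inf,v5:inf,v6:inf
step 2: dist = v0:18,v1:0,v2:18,v3:inf,v4:30,v5:29,v6:inf
step 3: dist = v0:18,v1:0,v2:18,v3:inf,v4:30,v5:29,v6:30
step 4: dist = v0:18,v1:0,v2:18,v3:31,v4:30,v5:29,v6:30
step 5: dist = v0:18,v1:0,v2:18,v3:31,v4:30,v5:29,v6:30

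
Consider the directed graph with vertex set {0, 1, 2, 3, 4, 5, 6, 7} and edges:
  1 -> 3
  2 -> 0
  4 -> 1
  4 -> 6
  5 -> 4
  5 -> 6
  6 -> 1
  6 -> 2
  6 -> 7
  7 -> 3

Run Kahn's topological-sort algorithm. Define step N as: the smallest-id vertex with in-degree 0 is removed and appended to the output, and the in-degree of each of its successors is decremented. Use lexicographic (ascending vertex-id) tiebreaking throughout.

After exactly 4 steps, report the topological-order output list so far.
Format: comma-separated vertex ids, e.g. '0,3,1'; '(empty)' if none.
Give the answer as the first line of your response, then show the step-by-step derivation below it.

5,4,6,1

step 1: output 5; order=[5]; indeg=(1,2,1,2,0,0,1,1)
step 2: output 4; order=[5,4]; indeg=(1,1,1,2,0,0,0,1)
step 3: output 6; order=[5,4,6]; indeg=(1,0,0,2,0,0,0,0)
step 4: output 1; order=[5,4,6,1]; indeg=(1,0,0,1,0,0,0,0)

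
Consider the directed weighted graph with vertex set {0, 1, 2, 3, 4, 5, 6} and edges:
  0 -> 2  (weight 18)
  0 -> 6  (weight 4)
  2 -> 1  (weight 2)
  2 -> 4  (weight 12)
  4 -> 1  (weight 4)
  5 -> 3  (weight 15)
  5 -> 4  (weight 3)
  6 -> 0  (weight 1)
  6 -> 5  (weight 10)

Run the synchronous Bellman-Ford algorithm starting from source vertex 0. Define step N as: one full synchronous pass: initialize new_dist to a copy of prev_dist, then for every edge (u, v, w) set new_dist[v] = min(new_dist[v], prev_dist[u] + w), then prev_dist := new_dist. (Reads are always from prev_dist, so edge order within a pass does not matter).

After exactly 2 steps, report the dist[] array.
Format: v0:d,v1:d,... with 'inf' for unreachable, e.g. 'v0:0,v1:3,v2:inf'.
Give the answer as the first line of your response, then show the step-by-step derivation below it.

v0:0,v1:20,v2:18,v3:inf,v4:30,v5:14,v6:4

step 1: dist = v0:0,v1:inf,v2:18,v3:inf,v4:inf,v5:inf,v6:4
step 2: dist = v0:0,v1:20,v2:18,v3:inf,v4:30,v5:14,v6:4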